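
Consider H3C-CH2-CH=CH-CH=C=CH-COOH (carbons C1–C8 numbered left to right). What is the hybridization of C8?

C8 has 3 σ bonds, plus one π bond: steric number 3 → sp2.

sp^2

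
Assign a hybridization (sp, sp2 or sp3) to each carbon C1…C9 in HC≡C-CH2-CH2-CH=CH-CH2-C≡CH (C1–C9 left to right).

C1: 2 σ bonds, plus two π bonds; 2 regions of electron density → sp.
C2 (2 σ bonds, plus two π bonds) has steric number 2: sp.
C3 has 4 σ bonds: steric number 4 → sp3.
C4 is sp3: 4 σ bonds, 4 electron-density regions.
C5: 3 σ bonds, plus one π bond — 3 electron domains, sp2.
C6 carries 3 σ bonds, plus one π bond, giving a steric number of 3, so it is sp2.
C7 is sp3: 4 σ bonds, 4 electron-density regions.
C8: 2 σ bonds, plus two π bonds; 2 regions of electron density → sp.
C9 has 2 σ bonds, plus two π bonds: steric number 2 → sp.

C1 sp, C2 sp, C3 sp3, C4 sp3, C5 sp2, C6 sp2, C7 sp3, C8 sp, C9 sp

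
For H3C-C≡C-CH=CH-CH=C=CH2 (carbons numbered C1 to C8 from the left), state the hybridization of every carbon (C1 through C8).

C1 sp3, C2 sp, C3 sp, C4 sp2, C5 sp2, C6 sp2, C7 sp, C8 sp2

C1: 4 σ bonds; 4 regions of electron density → sp3.
C2 carries 2 σ bonds, plus two π bonds, giving a steric number of 2, so it is sp.
C3 (2 σ bonds, plus two π bonds) has steric number 2: sp.
C4 — 3 σ bonds, plus one π bond. Steric number 3, so sp2.
C5: 3 σ bonds, plus one π bond — 3 electron domains, sp2.
C6: 3 σ bonds, plus one π bond — 3 electron domains, sp2.
C7 has 2 σ bonds, plus two π bonds: steric number 2 → sp.
C8 has 3 σ bonds, plus one π bond: steric number 3 → sp2.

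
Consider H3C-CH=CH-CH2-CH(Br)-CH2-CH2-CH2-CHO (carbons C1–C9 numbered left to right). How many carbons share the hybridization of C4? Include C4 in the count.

C4 is sp3 (only σ bonds).
C1: sp3 ✓
C2: sp2
C3: sp2
C4: sp3 ✓
C5: sp3 ✓
C6: sp3 ✓
C7: sp3 ✓
C8: sp3 ✓
C9: sp2
6 carbons are sp3.

6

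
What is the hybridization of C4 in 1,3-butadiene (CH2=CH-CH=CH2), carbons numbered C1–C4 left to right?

C4 has 3 σ bonds, plus one π bond: steric number 3 → sp2.

sp2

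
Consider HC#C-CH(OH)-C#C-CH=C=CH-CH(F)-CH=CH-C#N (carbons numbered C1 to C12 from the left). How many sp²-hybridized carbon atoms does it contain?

C1: sp
C2: sp
C3: sp3
C4: sp
C5: sp
C6: sp2 ✓
C7: sp
C8: sp2 ✓
C9: sp3
C10: sp2 ✓
C11: sp2 ✓
C12: sp
C6, C8, C10, C11 → 4 sp2 carbons.

4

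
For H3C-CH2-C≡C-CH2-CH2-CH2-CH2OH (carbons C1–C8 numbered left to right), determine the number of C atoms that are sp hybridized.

C1: sp3
C2: sp3
C3: sp ✓
C4: sp ✓
C5: sp3
C6: sp3
C7: sp3
C8: sp3
C3, C4 → 2 sp carbons.

2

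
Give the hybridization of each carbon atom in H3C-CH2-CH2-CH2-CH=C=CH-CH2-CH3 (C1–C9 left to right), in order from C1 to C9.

C1 sp3, C2 sp3, C3 sp3, C4 sp3, C5 sp2, C6 sp, C7 sp2, C8 sp3, C9 sp3

C1 (4 σ bonds) has steric number 4: sp3.
C2 — 4 σ bonds. Steric number 4, so sp3.
C3 is sp3: 4 σ bonds, 4 electron-density regions.
C4 — 4 σ bonds. Steric number 4, so sp3.
C5: 3 σ bonds, plus one π bond — 3 electron domains, sp2.
C6 is sp: 2 σ bonds, plus two π bonds, 2 electron-density regions.
C7 is sp2: 3 σ bonds, plus one π bond, 3 electron-density regions.
C8: 4 σ bonds — 4 electron domains, sp3.
C9 carries 4 σ bonds, giving a steric number of 4, so it is sp3.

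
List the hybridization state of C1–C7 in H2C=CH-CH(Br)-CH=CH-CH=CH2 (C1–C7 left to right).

C1: 3 σ bonds, plus one π bond; 3 regions of electron density → sp2.
C2: 3 σ bonds, plus one π bond; 3 regions of electron density → sp2.
C3 has 4 σ bonds: steric number 4 → sp3.
C4: 3 σ bonds, plus one π bond; 3 regions of electron density → sp2.
C5 is sp2: 3 σ bonds, plus one π bond, 3 electron-density regions.
C6 — 3 σ bonds, plus one π bond. Steric number 3, so sp2.
C7 carries 3 σ bonds, plus one π bond, giving a steric number of 3, so it is sp2.

C1 sp2, C2 sp2, C3 sp3, C4 sp2, C5 sp2, C6 sp2, C7 sp2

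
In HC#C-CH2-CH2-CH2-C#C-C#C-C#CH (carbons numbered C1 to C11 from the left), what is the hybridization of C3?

C3 (4 σ bonds) has steric number 4: sp3.

sp3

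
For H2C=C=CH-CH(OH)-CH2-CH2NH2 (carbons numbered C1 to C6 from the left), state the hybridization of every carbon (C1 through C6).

C1: 3 σ bonds, plus one π bond; 3 regions of electron density → sp2.
C2: 2 σ bonds, plus two π bonds — 2 electron domains, sp.
C3 carries 3 σ bonds, plus one π bond, giving a steric number of 3, so it is sp2.
C4 is sp3: 4 σ bonds, 4 electron-density regions.
C5 carries 4 σ bonds, giving a steric number of 4, so it is sp3.
C6: 4 σ bonds — 4 electron domains, sp3.

C1 sp2, C2 sp, C3 sp2, C4 sp3, C5 sp3, C6 sp3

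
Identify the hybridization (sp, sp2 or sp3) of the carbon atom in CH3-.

sp³

Three σ bonds + one lone pair = steric number 4 → sp3, pyramidal.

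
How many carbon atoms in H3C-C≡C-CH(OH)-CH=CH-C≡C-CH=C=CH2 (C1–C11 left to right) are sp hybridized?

C1: sp3
C2: sp ✓
C3: sp ✓
C4: sp3
C5: sp2
C6: sp2
C7: sp ✓
C8: sp ✓
C9: sp2
C10: sp ✓
C11: sp2
C2, C3, C7, C8, C10 → 5 sp carbons.

5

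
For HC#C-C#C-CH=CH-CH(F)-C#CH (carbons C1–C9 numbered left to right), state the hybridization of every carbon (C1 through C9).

C1 sp, C2 sp, C3 sp, C4 sp, C5 sp2, C6 sp2, C7 sp3, C8 sp, C9 sp

C1: 2 σ bonds, plus two π bonds; 2 regions of electron density → sp.
C2: 2 σ bonds, plus two π bonds; 2 regions of electron density → sp.
C3 — 2 σ bonds, plus two π bonds. Steric number 2, so sp.
C4: 2 σ bonds, plus two π bonds; 2 regions of electron density → sp.
C5: 3 σ bonds, plus one π bond — 3 electron domains, sp2.
C6 has 3 σ bonds, plus one π bond: steric number 3 → sp2.
C7: 4 σ bonds; 4 regions of electron density → sp3.
C8 has 2 σ bonds, plus two π bonds: steric number 2 → sp.
C9 (2 σ bonds, plus two π bonds) has steric number 2: sp.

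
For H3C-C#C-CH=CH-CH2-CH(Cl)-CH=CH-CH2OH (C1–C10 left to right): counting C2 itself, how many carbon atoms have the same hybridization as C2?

2

C2 is sp (two π bonds).
C1: sp3
C2: sp ✓
C3: sp ✓
C4: sp2
C5: sp2
C6: sp3
C7: sp3
C8: sp2
C9: sp2
C10: sp3
2 carbons are sp.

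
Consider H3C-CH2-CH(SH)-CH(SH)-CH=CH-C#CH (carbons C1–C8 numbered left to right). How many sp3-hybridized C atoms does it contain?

4

C1: sp3 ✓
C2: sp3 ✓
C3: sp3 ✓
C4: sp3 ✓
C5: sp2
C6: sp2
C7: sp
C8: sp
C1, C2, C3, C4 → 4 sp3 carbons.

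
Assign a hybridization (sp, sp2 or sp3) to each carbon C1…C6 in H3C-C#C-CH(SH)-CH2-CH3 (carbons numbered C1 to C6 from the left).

C1: 4 σ bonds; 4 regions of electron density → sp3.
C2: 2 σ bonds, plus two π bonds — 2 electron domains, sp.
C3: 2 σ bonds, plus two π bonds — 2 electron domains, sp.
C4 — 4 σ bonds. Steric number 4, so sp3.
C5 has 4 σ bonds: steric number 4 → sp3.
C6 — 4 σ bonds. Steric number 4, so sp3.

C1 sp3, C2 sp, C3 sp, C4 sp3, C5 sp3, C6 sp3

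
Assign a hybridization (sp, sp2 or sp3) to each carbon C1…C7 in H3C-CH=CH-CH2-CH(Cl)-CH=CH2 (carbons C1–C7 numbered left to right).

C1 — 4 σ bonds. Steric number 4, so sp3.
C2: 3 σ bonds, plus one π bond — 3 electron domains, sp2.
C3 has 3 σ bonds, plus one π bond: steric number 3 → sp2.
C4 is sp3: 4 σ bonds, 4 electron-density regions.
C5: 4 σ bonds; 4 regions of electron density → sp3.
C6 is sp2: 3 σ bonds, plus one π bond, 3 electron-density regions.
C7 — 3 σ bonds, plus one π bond. Steric number 3, so sp2.

C1 sp3, C2 sp2, C3 sp2, C4 sp3, C5 sp3, C6 sp2, C7 sp2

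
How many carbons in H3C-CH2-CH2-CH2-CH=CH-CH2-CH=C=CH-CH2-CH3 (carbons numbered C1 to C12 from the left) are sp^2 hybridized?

4

C1: sp3
C2: sp3
C3: sp3
C4: sp3
C5: sp2 ✓
C6: sp2 ✓
C7: sp3
C8: sp2 ✓
C9: sp
C10: sp2 ✓
C11: sp3
C12: sp3
C5, C6, C8, C10 → 4 sp2 carbons.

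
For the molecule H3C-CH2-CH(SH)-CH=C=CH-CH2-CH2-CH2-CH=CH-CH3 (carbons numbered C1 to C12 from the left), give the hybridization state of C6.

sp^2

C6: 3 σ bonds, plus one π bond; 3 regions of electron density → sp2.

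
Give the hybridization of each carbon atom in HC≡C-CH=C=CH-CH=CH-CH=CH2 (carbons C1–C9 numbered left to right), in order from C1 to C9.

C1 sp, C2 sp, C3 sp2, C4 sp, C5 sp2, C6 sp2, C7 sp2, C8 sp2, C9 sp2

C1: 2 σ bonds, plus two π bonds — 2 electron domains, sp.
C2: 2 σ bonds, plus two π bonds; 2 regions of electron density → sp.
C3 is sp2: 3 σ bonds, plus one π bond, 3 electron-density regions.
C4 (2 σ bonds, plus two π bonds) has steric number 2: sp.
C5 carries 3 σ bonds, plus one π bond, giving a steric number of 3, so it is sp2.
C6 carries 3 σ bonds, plus one π bond, giving a steric number of 3, so it is sp2.
C7 has 3 σ bonds, plus one π bond: steric number 3 → sp2.
C8: 3 σ bonds, plus one π bond — 3 electron domains, sp2.
C9: 3 σ bonds, plus one π bond — 3 electron domains, sp2.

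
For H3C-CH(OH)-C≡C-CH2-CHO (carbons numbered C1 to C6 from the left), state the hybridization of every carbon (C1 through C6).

C1 — 4 σ bonds. Steric number 4, so sp3.
C2 carries 4 σ bonds, giving a steric number of 4, so it is sp3.
C3 (2 σ bonds, plus two π bonds) has steric number 2: sp.
C4 is sp: 2 σ bonds, plus two π bonds, 2 electron-density regions.
C5 (4 σ bonds) has steric number 4: sp3.
C6 (3 σ bonds, plus one π bond) has steric number 3: sp2.

C1 sp3, C2 sp3, C3 sp, C4 sp, C5 sp3, C6 sp2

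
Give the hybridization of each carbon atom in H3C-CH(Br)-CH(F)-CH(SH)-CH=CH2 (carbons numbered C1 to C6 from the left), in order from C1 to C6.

C1 sp3, C2 sp3, C3 sp3, C4 sp3, C5 sp2, C6 sp2

C1: 4 σ bonds — 4 electron domains, sp3.
C2: 4 σ bonds; 4 regions of electron density → sp3.
C3: 4 σ bonds; 4 regions of electron density → sp3.
C4 — 4 σ bonds. Steric number 4, so sp3.
C5 is sp2: 3 σ bonds, plus one π bond, 3 electron-density regions.
C6 has 3 σ bonds, plus one π bond: steric number 3 → sp2.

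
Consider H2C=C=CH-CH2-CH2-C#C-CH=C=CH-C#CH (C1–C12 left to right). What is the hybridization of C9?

sp

C9 (2 σ bonds, plus two π bonds) has steric number 2: sp.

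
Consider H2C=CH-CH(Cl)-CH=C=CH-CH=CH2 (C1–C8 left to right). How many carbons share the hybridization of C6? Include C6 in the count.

6

C6 is sp2 (one π bond).
C1: sp2 ✓
C2: sp2 ✓
C3: sp3
C4: sp2 ✓
C5: sp
C6: sp2 ✓
C7: sp2 ✓
C8: sp2 ✓
6 carbons are sp2.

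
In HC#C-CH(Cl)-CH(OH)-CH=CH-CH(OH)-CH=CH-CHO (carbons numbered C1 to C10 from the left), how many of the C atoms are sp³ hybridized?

3

C1: sp
C2: sp
C3: sp3 ✓
C4: sp3 ✓
C5: sp2
C6: sp2
C7: sp3 ✓
C8: sp2
C9: sp2
C10: sp2
C3, C4, C7 → 3 sp3 carbons.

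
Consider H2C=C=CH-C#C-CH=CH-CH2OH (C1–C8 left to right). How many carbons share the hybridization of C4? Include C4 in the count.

3

C4 is sp (two π bonds).
C1: sp2
C2: sp ✓
C3: sp2
C4: sp ✓
C5: sp ✓
C6: sp2
C7: sp2
C8: sp3
3 carbons are sp.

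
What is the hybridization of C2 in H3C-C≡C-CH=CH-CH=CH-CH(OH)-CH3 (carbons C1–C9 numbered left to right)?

sp

C2 carries 2 σ bonds, plus two π bonds, giving a steric number of 2, so it is sp.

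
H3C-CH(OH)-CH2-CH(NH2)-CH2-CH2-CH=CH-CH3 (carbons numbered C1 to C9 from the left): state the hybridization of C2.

sp³

C2: 4 σ bonds — 4 electron domains, sp3.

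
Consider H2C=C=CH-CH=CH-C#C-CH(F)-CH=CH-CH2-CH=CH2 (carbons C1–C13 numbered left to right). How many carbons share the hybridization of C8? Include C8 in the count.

2

C8 is sp3 (only σ bonds).
C1: sp2
C2: sp
C3: sp2
C4: sp2
C5: sp2
C6: sp
C7: sp
C8: sp3 ✓
C9: sp2
C10: sp2
C11: sp3 ✓
C12: sp2
C13: sp2
2 carbons are sp3.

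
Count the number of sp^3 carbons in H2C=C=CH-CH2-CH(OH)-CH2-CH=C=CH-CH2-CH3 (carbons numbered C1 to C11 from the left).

5

C1: sp2
C2: sp
C3: sp2
C4: sp3 ✓
C5: sp3 ✓
C6: sp3 ✓
C7: sp2
C8: sp
C9: sp2
C10: sp3 ✓
C11: sp3 ✓
C4, C5, C6, C10, C11 → 5 sp3 carbons.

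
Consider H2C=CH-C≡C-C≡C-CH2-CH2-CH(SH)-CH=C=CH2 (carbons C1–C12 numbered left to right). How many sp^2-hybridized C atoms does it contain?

C1: sp2 ✓
C2: sp2 ✓
C3: sp
C4: sp
C5: sp
C6: sp
C7: sp3
C8: sp3
C9: sp3
C10: sp2 ✓
C11: sp
C12: sp2 ✓
C1, C2, C10, C12 → 4 sp2 carbons.

4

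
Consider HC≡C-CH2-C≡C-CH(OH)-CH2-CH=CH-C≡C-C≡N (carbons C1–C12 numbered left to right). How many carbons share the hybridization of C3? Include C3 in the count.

C3 is sp3 (only σ bonds).
C1: sp
C2: sp
C3: sp3 ✓
C4: sp
C5: sp
C6: sp3 ✓
C7: sp3 ✓
C8: sp2
C9: sp2
C10: sp
C11: sp
C12: sp
3 carbons are sp3.

3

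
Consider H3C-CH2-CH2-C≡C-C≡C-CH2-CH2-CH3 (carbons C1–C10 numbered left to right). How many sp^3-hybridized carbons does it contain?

6

C1: sp3 ✓
C2: sp3 ✓
C3: sp3 ✓
C4: sp
C5: sp
C6: sp
C7: sp
C8: sp3 ✓
C9: sp3 ✓
C10: sp3 ✓
C1, C2, C3, C8, C9, C10 → 6 sp3 carbons.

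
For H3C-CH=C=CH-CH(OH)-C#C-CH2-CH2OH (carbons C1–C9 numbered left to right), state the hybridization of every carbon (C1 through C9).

C1 (4 σ bonds) has steric number 4: sp3.
C2 has 3 σ bonds, plus one π bond: steric number 3 → sp2.
C3 (2 σ bonds, plus two π bonds) has steric number 2: sp.
C4 — 3 σ bonds, plus one π bond. Steric number 3, so sp2.
C5 — 4 σ bonds. Steric number 4, so sp3.
C6 carries 2 σ bonds, plus two π bonds, giving a steric number of 2, so it is sp.
C7 (2 σ bonds, plus two π bonds) has steric number 2: sp.
C8 (4 σ bonds) has steric number 4: sp3.
C9 carries 4 σ bonds, giving a steric number of 4, so it is sp3.

C1 sp3, C2 sp2, C3 sp, C4 sp2, C5 sp3, C6 sp, C7 sp, C8 sp3, C9 sp3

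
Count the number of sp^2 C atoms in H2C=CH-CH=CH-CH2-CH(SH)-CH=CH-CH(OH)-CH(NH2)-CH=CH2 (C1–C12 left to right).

8

C1: sp2 ✓
C2: sp2 ✓
C3: sp2 ✓
C4: sp2 ✓
C5: sp3
C6: sp3
C7: sp2 ✓
C8: sp2 ✓
C9: sp3
C10: sp3
C11: sp2 ✓
C12: sp2 ✓
C1, C2, C3, C4, C7, C8, C11, C12 → 8 sp2 carbons.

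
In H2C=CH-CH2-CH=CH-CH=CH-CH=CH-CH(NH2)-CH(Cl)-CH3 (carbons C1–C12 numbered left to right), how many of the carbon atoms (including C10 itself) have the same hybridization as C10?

4

C10 is sp3 (only σ bonds).
C1: sp2
C2: sp2
C3: sp3 ✓
C4: sp2
C5: sp2
C6: sp2
C7: sp2
C8: sp2
C9: sp2
C10: sp3 ✓
C11: sp3 ✓
C12: sp3 ✓
4 carbons are sp3.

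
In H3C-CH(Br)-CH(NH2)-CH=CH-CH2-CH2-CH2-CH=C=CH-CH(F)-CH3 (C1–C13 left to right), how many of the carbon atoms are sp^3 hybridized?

8

C1: sp3 ✓
C2: sp3 ✓
C3: sp3 ✓
C4: sp2
C5: sp2
C6: sp3 ✓
C7: sp3 ✓
C8: sp3 ✓
C9: sp2
C10: sp
C11: sp2
C12: sp3 ✓
C13: sp3 ✓
C1, C2, C3, C6, C7, C8, C12, C13 → 8 sp3 carbons.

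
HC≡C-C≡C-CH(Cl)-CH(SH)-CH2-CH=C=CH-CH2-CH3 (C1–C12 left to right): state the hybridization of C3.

sp

C3 (2 σ bonds, plus two π bonds) has steric number 2: sp.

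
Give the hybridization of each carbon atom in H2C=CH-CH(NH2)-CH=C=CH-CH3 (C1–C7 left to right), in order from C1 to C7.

C1 sp2, C2 sp2, C3 sp3, C4 sp2, C5 sp, C6 sp2, C7 sp3

C1 carries 3 σ bonds, plus one π bond, giving a steric number of 3, so it is sp2.
C2: 3 σ bonds, plus one π bond — 3 electron domains, sp2.
C3 is sp3: 4 σ bonds, 4 electron-density regions.
C4: 3 σ bonds, plus one π bond; 3 regions of electron density → sp2.
C5: 2 σ bonds, plus two π bonds; 2 regions of electron density → sp.
C6 (3 σ bonds, plus one π bond) has steric number 3: sp2.
C7 (4 σ bonds) has steric number 4: sp3.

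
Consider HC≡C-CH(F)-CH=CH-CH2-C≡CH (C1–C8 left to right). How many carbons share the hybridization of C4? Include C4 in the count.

C4 is sp2 (one π bond).
C1: sp
C2: sp
C3: sp3
C4: sp2 ✓
C5: sp2 ✓
C6: sp3
C7: sp
C8: sp
2 carbons are sp2.

2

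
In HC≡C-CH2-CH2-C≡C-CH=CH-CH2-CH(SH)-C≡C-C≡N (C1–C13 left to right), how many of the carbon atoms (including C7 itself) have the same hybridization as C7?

C7 is sp2 (one π bond).
C1: sp
C2: sp
C3: sp3
C4: sp3
C5: sp
C6: sp
C7: sp2 ✓
C8: sp2 ✓
C9: sp3
C10: sp3
C11: sp
C12: sp
C13: sp
2 carbons are sp2.

2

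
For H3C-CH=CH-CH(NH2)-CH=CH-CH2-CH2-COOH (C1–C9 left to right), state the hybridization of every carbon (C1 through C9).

C1 sp3, C2 sp2, C3 sp2, C4 sp3, C5 sp2, C6 sp2, C7 sp3, C8 sp3, C9 sp2

C1: 4 σ bonds; 4 regions of electron density → sp3.
C2 carries 3 σ bonds, plus one π bond, giving a steric number of 3, so it is sp2.
C3 — 3 σ bonds, plus one π bond. Steric number 3, so sp2.
C4: 4 σ bonds; 4 regions of electron density → sp3.
C5 has 3 σ bonds, plus one π bond: steric number 3 → sp2.
C6 — 3 σ bonds, plus one π bond. Steric number 3, so sp2.
C7: 4 σ bonds; 4 regions of electron density → sp3.
C8 (4 σ bonds) has steric number 4: sp3.
C9 — 3 σ bonds, plus one π bond. Steric number 3, so sp2.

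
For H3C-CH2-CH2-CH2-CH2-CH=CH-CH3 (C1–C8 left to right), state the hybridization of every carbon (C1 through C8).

C1 has 4 σ bonds: steric number 4 → sp3.
C2 (4 σ bonds) has steric number 4: sp3.
C3 — 4 σ bonds. Steric number 4, so sp3.
C4: 4 σ bonds — 4 electron domains, sp3.
C5: 4 σ bonds — 4 electron domains, sp3.
C6 has 3 σ bonds, plus one π bond: steric number 3 → sp2.
C7 carries 3 σ bonds, plus one π bond, giving a steric number of 3, so it is sp2.
C8 — 4 σ bonds. Steric number 4, so sp3.

C1 sp3, C2 sp3, C3 sp3, C4 sp3, C5 sp3, C6 sp2, C7 sp2, C8 sp3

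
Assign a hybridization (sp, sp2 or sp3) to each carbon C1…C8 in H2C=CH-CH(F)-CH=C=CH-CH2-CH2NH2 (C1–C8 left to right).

C1 is sp2: 3 σ bonds, plus one π bond, 3 electron-density regions.
C2 — 3 σ bonds, plus one π bond. Steric number 3, so sp2.
C3: 4 σ bonds — 4 electron domains, sp3.
C4 carries 3 σ bonds, plus one π bond, giving a steric number of 3, so it is sp2.
C5 (2 σ bonds, plus two π bonds) has steric number 2: sp.
C6 is sp2: 3 σ bonds, plus one π bond, 3 electron-density regions.
C7: 4 σ bonds; 4 regions of electron density → sp3.
C8 has 4 σ bonds: steric number 4 → sp3.

C1 sp2, C2 sp2, C3 sp3, C4 sp2, C5 sp, C6 sp2, C7 sp3, C8 sp3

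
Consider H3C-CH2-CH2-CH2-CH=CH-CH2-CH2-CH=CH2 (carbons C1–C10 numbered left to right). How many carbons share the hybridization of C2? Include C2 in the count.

C2 is sp3 (only σ bonds).
C1: sp3 ✓
C2: sp3 ✓
C3: sp3 ✓
C4: sp3 ✓
C5: sp2
C6: sp2
C7: sp3 ✓
C8: sp3 ✓
C9: sp2
C10: sp2
6 carbons are sp3.

6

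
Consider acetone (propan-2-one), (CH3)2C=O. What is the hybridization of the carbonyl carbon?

sp²

The carbonyl carbon is sp2: 3 σ bonds, plus one π bond, 3 electron-density regions.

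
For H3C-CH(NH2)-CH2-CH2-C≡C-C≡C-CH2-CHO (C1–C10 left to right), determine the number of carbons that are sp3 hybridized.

C1: sp3 ✓
C2: sp3 ✓
C3: sp3 ✓
C4: sp3 ✓
C5: sp
C6: sp
C7: sp
C8: sp
C9: sp3 ✓
C10: sp2
C1, C2, C3, C4, C9 → 5 sp3 carbons.

5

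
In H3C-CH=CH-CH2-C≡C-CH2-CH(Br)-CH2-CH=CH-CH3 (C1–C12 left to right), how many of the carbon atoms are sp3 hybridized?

C1: sp3 ✓
C2: sp2
C3: sp2
C4: sp3 ✓
C5: sp
C6: sp
C7: sp3 ✓
C8: sp3 ✓
C9: sp3 ✓
C10: sp2
C11: sp2
C12: sp3 ✓
C1, C4, C7, C8, C9, C12 → 6 sp3 carbons.

6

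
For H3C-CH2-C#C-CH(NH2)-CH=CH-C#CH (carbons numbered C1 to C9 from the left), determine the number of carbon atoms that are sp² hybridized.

2

C1: sp3
C2: sp3
C3: sp
C4: sp
C5: sp3
C6: sp2 ✓
C7: sp2 ✓
C8: sp
C9: sp
C6, C7 → 2 sp2 carbons.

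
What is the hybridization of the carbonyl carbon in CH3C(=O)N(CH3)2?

sp2

The carbonyl carbon: 3 σ bonds, plus one π bond — 3 electron domains, sp2.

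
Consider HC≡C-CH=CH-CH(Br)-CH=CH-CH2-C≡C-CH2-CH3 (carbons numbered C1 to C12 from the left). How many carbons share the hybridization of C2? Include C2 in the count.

4

C2 is sp (two π bonds).
C1: sp ✓
C2: sp ✓
C3: sp2
C4: sp2
C5: sp3
C6: sp2
C7: sp2
C8: sp3
C9: sp ✓
C10: sp ✓
C11: sp3
C12: sp3
4 carbons are sp.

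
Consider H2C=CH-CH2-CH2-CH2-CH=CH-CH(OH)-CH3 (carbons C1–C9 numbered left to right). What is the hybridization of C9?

sp^3

C9 (4 σ bonds) has steric number 4: sp3.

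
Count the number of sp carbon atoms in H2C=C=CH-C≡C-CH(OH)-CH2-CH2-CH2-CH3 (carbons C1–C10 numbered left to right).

C1: sp2
C2: sp ✓
C3: sp2
C4: sp ✓
C5: sp ✓
C6: sp3
C7: sp3
C8: sp3
C9: sp3
C10: sp3
C2, C4, C5 → 3 sp carbons.

3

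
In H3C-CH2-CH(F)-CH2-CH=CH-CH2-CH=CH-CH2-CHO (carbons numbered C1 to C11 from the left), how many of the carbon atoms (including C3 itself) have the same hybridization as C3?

6

C3 is sp3 (only σ bonds).
C1: sp3 ✓
C2: sp3 ✓
C3: sp3 ✓
C4: sp3 ✓
C5: sp2
C6: sp2
C7: sp3 ✓
C8: sp2
C9: sp2
C10: sp3 ✓
C11: sp2
6 carbons are sp3.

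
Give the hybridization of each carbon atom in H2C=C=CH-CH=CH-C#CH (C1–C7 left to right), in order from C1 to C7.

C1 sp2, C2 sp, C3 sp2, C4 sp2, C5 sp2, C6 sp, C7 sp

C1 is sp2: 3 σ bonds, plus one π bond, 3 electron-density regions.
C2 — 2 σ bonds, plus two π bonds. Steric number 2, so sp.
C3 — 3 σ bonds, plus one π bond. Steric number 3, so sp2.
C4: 3 σ bonds, plus one π bond — 3 electron domains, sp2.
C5: 3 σ bonds, plus one π bond; 3 regions of electron density → sp2.
C6 (2 σ bonds, plus two π bonds) has steric number 2: sp.
C7 (2 σ bonds, plus two π bonds) has steric number 2: sp.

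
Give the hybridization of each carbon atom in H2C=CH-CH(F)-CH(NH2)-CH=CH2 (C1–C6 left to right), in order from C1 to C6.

C1: 3 σ bonds, plus one π bond; 3 regions of electron density → sp2.
C2: 3 σ bonds, plus one π bond — 3 electron domains, sp2.
C3 — 4 σ bonds. Steric number 4, so sp3.
C4: 4 σ bonds — 4 electron domains, sp3.
C5 has 3 σ bonds, plus one π bond: steric number 3 → sp2.
C6 — 3 σ bonds, plus one π bond. Steric number 3, so sp2.

C1 sp2, C2 sp2, C3 sp3, C4 sp3, C5 sp2, C6 sp2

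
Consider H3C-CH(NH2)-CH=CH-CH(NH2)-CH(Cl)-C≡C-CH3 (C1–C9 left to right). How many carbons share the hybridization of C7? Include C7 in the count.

2

C7 is sp (two π bonds).
C1: sp3
C2: sp3
C3: sp2
C4: sp2
C5: sp3
C6: sp3
C7: sp ✓
C8: sp ✓
C9: sp3
2 carbons are sp.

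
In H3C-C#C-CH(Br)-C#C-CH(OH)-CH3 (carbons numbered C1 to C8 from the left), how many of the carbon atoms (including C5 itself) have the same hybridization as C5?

4

C5 is sp (two π bonds).
C1: sp3
C2: sp ✓
C3: sp ✓
C4: sp3
C5: sp ✓
C6: sp ✓
C7: sp3
C8: sp3
4 carbons are sp.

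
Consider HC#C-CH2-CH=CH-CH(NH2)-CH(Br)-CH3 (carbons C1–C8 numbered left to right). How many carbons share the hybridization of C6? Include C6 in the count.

4

C6 is sp3 (only σ bonds).
C1: sp
C2: sp
C3: sp3 ✓
C4: sp2
C5: sp2
C6: sp3 ✓
C7: sp3 ✓
C8: sp3 ✓
4 carbons are sp3.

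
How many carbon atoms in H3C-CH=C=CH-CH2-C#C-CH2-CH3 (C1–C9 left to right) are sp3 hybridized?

4

C1: sp3 ✓
C2: sp2
C3: sp
C4: sp2
C5: sp3 ✓
C6: sp
C7: sp
C8: sp3 ✓
C9: sp3 ✓
C1, C5, C8, C9 → 4 sp3 carbons.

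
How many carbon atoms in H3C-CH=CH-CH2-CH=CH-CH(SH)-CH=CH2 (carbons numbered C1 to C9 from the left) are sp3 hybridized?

3

C1: sp3 ✓
C2: sp2
C3: sp2
C4: sp3 ✓
C5: sp2
C6: sp2
C7: sp3 ✓
C8: sp2
C9: sp2
C1, C4, C7 → 3 sp3 carbons.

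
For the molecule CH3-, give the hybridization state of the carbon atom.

Three σ bonds + one lone pair = steric number 4 → sp3, pyramidal.

sp^3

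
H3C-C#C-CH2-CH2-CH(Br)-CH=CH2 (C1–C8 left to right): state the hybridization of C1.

C1: 4 σ bonds — 4 electron domains, sp3.

sp^3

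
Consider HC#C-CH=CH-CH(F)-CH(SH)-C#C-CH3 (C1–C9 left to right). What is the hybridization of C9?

sp3

C9: 4 σ bonds — 4 electron domains, sp3.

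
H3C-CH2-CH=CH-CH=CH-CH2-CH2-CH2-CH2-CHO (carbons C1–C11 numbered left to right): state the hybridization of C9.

C9 — 4 σ bonds. Steric number 4, so sp3.

sp3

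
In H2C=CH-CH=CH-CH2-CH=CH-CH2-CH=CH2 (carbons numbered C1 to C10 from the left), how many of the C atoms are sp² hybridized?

C1: sp2 ✓
C2: sp2 ✓
C3: sp2 ✓
C4: sp2 ✓
C5: sp3
C6: sp2 ✓
C7: sp2 ✓
C8: sp3
C9: sp2 ✓
C10: sp2 ✓
C1, C2, C3, C4, C6, C7, C9, C10 → 8 sp2 carbons.

8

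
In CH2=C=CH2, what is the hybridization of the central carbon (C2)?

Two σ bonds and two π bonds (one to each neighbour) → sp.

sp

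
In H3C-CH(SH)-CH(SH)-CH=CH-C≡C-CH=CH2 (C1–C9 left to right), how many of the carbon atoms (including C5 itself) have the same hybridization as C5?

C5 is sp2 (one π bond).
C1: sp3
C2: sp3
C3: sp3
C4: sp2 ✓
C5: sp2 ✓
C6: sp
C7: sp
C8: sp2 ✓
C9: sp2 ✓
4 carbons are sp2.

4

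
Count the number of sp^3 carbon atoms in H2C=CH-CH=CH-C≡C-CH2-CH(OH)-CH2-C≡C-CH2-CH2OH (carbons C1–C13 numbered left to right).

5

C1: sp2
C2: sp2
C3: sp2
C4: sp2
C5: sp
C6: sp
C7: sp3 ✓
C8: sp3 ✓
C9: sp3 ✓
C10: sp
C11: sp
C12: sp3 ✓
C13: sp3 ✓
C7, C8, C9, C12, C13 → 5 sp3 carbons.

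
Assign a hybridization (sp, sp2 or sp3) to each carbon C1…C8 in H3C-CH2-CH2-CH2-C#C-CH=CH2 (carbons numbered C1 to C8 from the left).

C1 sp3, C2 sp3, C3 sp3, C4 sp3, C5 sp, C6 sp, C7 sp2, C8 sp2

C1 carries 4 σ bonds, giving a steric number of 4, so it is sp3.
C2 is sp3: 4 σ bonds, 4 electron-density regions.
C3: 4 σ bonds — 4 electron domains, sp3.
C4: 4 σ bonds — 4 electron domains, sp3.
C5 — 2 σ bonds, plus two π bonds. Steric number 2, so sp.
C6 is sp: 2 σ bonds, plus two π bonds, 2 electron-density regions.
C7 is sp2: 3 σ bonds, plus one π bond, 3 electron-density regions.
C8 is sp2: 3 σ bonds, plus one π bond, 3 electron-density regions.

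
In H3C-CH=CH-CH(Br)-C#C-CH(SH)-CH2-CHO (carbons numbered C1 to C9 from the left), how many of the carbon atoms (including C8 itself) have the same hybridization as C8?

4

C8 is sp3 (only σ bonds).
C1: sp3 ✓
C2: sp2
C3: sp2
C4: sp3 ✓
C5: sp
C6: sp
C7: sp3 ✓
C8: sp3 ✓
C9: sp2
4 carbons are sp3.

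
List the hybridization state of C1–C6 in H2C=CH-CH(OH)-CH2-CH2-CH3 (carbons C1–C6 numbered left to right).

C1 (3 σ bonds, plus one π bond) has steric number 3: sp2.
C2 — 3 σ bonds, plus one π bond. Steric number 3, so sp2.
C3: 4 σ bonds — 4 electron domains, sp3.
C4 has 4 σ bonds: steric number 4 → sp3.
C5 — 4 σ bonds. Steric number 4, so sp3.
C6: 4 σ bonds — 4 electron domains, sp3.

C1 sp2, C2 sp2, C3 sp3, C4 sp3, C5 sp3, C6 sp3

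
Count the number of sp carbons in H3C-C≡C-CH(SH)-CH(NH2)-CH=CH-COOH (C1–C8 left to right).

2

C1: sp3
C2: sp ✓
C3: sp ✓
C4: sp3
C5: sp3
C6: sp2
C7: sp2
C8: sp2
C2, C3 → 2 sp carbons.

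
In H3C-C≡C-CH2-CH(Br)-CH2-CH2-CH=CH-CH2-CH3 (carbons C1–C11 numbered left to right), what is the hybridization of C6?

C6 has 4 σ bonds: steric number 4 → sp3.

sp³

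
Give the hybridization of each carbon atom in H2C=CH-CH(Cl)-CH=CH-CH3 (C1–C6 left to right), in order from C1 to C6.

C1: 3 σ bonds, plus one π bond; 3 regions of electron density → sp2.
C2 is sp2: 3 σ bonds, plus one π bond, 3 electron-density regions.
C3 has 4 σ bonds: steric number 4 → sp3.
C4 is sp2: 3 σ bonds, plus one π bond, 3 electron-density regions.
C5: 3 σ bonds, plus one π bond — 3 electron domains, sp2.
C6: 4 σ bonds — 4 electron domains, sp3.

C1 sp2, C2 sp2, C3 sp3, C4 sp2, C5 sp2, C6 sp3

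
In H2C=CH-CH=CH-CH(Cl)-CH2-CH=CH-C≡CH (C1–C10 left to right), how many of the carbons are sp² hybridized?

C1: sp2 ✓
C2: sp2 ✓
C3: sp2 ✓
C4: sp2 ✓
C5: sp3
C6: sp3
C7: sp2 ✓
C8: sp2 ✓
C9: sp
C10: sp
C1, C2, C3, C4, C7, C8 → 6 sp2 carbons.

6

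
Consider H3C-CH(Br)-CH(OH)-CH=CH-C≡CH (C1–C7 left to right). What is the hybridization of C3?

C3 is sp3: 4 σ bonds, 4 electron-density regions.

sp³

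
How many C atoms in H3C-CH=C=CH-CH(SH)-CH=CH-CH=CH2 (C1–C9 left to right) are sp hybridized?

1

C1: sp3
C2: sp2
C3: sp ✓
C4: sp2
C5: sp3
C6: sp2
C7: sp2
C8: sp2
C9: sp2
C3 → 1 sp carbon.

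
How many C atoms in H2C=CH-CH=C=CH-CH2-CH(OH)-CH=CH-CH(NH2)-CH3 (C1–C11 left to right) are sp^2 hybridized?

6

C1: sp2 ✓
C2: sp2 ✓
C3: sp2 ✓
C4: sp
C5: sp2 ✓
C6: sp3
C7: sp3
C8: sp2 ✓
C9: sp2 ✓
C10: sp3
C11: sp3
C1, C2, C3, C5, C8, C9 → 6 sp2 carbons.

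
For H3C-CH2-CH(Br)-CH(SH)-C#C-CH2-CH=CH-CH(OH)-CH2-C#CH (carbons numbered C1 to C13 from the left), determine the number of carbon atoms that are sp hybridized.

C1: sp3
C2: sp3
C3: sp3
C4: sp3
C5: sp ✓
C6: sp ✓
C7: sp3
C8: sp2
C9: sp2
C10: sp3
C11: sp3
C12: sp ✓
C13: sp ✓
C5, C6, C12, C13 → 4 sp carbons.

4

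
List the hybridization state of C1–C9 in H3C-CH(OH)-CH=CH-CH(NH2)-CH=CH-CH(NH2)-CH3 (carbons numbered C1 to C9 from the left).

C1 sp3, C2 sp3, C3 sp2, C4 sp2, C5 sp3, C6 sp2, C7 sp2, C8 sp3, C9 sp3

C1 — 4 σ bonds. Steric number 4, so sp3.
C2: 4 σ bonds; 4 regions of electron density → sp3.
C3: 3 σ bonds, plus one π bond — 3 electron domains, sp2.
C4 is sp2: 3 σ bonds, plus one π bond, 3 electron-density regions.
C5 is sp3: 4 σ bonds, 4 electron-density regions.
C6: 3 σ bonds, plus one π bond — 3 electron domains, sp2.
C7: 3 σ bonds, plus one π bond — 3 electron domains, sp2.
C8: 4 σ bonds; 4 regions of electron density → sp3.
C9 has 4 σ bonds: steric number 4 → sp3.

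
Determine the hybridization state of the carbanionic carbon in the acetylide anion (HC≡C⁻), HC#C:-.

One σ bond + one lone pair = steric number 2 → sp.

sp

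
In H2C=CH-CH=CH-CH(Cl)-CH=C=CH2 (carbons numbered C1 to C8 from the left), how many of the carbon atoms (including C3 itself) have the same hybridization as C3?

6

C3 is sp2 (one π bond).
C1: sp2 ✓
C2: sp2 ✓
C3: sp2 ✓
C4: sp2 ✓
C5: sp3
C6: sp2 ✓
C7: sp
C8: sp2 ✓
6 carbons are sp2.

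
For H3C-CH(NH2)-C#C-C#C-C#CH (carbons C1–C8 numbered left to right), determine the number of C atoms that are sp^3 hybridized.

C1: sp3 ✓
C2: sp3 ✓
C3: sp
C4: sp
C5: sp
C6: sp
C7: sp
C8: sp
C1, C2 → 2 sp3 carbons.

2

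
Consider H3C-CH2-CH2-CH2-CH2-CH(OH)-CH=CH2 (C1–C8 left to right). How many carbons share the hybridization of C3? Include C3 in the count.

6

C3 is sp3 (only σ bonds).
C1: sp3 ✓
C2: sp3 ✓
C3: sp3 ✓
C4: sp3 ✓
C5: sp3 ✓
C6: sp3 ✓
C7: sp2
C8: sp2
6 carbons are sp3.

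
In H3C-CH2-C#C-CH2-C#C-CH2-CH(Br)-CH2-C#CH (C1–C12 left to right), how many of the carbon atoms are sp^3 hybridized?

6

C1: sp3 ✓
C2: sp3 ✓
C3: sp
C4: sp
C5: sp3 ✓
C6: sp
C7: sp
C8: sp3 ✓
C9: sp3 ✓
C10: sp3 ✓
C11: sp
C12: sp
C1, C2, C5, C8, C9, C10 → 6 sp3 carbons.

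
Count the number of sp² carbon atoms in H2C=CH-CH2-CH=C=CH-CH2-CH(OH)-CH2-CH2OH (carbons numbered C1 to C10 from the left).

C1: sp2 ✓
C2: sp2 ✓
C3: sp3
C4: sp2 ✓
C5: sp
C6: sp2 ✓
C7: sp3
C8: sp3
C9: sp3
C10: sp3
C1, C2, C4, C6 → 4 sp2 carbons.

4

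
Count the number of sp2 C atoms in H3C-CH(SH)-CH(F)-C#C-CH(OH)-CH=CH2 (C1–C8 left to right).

2

C1: sp3
C2: sp3
C3: sp3
C4: sp
C5: sp
C6: sp3
C7: sp2 ✓
C8: sp2 ✓
C7, C8 → 2 sp2 carbons.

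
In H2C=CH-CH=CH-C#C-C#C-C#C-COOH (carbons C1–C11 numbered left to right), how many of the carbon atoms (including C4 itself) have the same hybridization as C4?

5

C4 is sp2 (one π bond).
C1: sp2 ✓
C2: sp2 ✓
C3: sp2 ✓
C4: sp2 ✓
C5: sp
C6: sp
C7: sp
C8: sp
C9: sp
C10: sp
C11: sp2 ✓
5 carbons are sp2.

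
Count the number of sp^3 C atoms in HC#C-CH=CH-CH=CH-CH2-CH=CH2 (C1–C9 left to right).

C1: sp
C2: sp
C3: sp2
C4: sp2
C5: sp2
C6: sp2
C7: sp3 ✓
C8: sp2
C9: sp2
C7 → 1 sp3 carbon.

1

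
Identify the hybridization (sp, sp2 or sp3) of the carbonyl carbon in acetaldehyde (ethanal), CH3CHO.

The carbonyl carbon is sp2: 3 σ bonds, plus one π bond, 3 electron-density regions.

sp2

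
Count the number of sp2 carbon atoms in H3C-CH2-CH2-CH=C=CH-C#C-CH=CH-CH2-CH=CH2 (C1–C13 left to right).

6

C1: sp3
C2: sp3
C3: sp3
C4: sp2 ✓
C5: sp
C6: sp2 ✓
C7: sp
C8: sp
C9: sp2 ✓
C10: sp2 ✓
C11: sp3
C12: sp2 ✓
C13: sp2 ✓
C4, C6, C9, C10, C12, C13 → 6 sp2 carbons.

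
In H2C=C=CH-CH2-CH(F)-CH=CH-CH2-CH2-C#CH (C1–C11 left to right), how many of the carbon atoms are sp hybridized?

C1: sp2
C2: sp ✓
C3: sp2
C4: sp3
C5: sp3
C6: sp2
C7: sp2
C8: sp3
C9: sp3
C10: sp ✓
C11: sp ✓
C2, C10, C11 → 3 sp carbons.

3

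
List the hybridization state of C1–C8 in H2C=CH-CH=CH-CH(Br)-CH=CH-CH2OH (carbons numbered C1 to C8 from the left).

C1 sp2, C2 sp2, C3 sp2, C4 sp2, C5 sp3, C6 sp2, C7 sp2, C8 sp3

C1: 3 σ bonds, plus one π bond; 3 regions of electron density → sp2.
C2 — 3 σ bonds, plus one π bond. Steric number 3, so sp2.
C3: 3 σ bonds, plus one π bond; 3 regions of electron density → sp2.
C4 (3 σ bonds, plus one π bond) has steric number 3: sp2.
C5 has 4 σ bonds: steric number 4 → sp3.
C6: 3 σ bonds, plus one π bond; 3 regions of electron density → sp2.
C7 carries 3 σ bonds, plus one π bond, giving a steric number of 3, so it is sp2.
C8: 4 σ bonds; 4 regions of electron density → sp3.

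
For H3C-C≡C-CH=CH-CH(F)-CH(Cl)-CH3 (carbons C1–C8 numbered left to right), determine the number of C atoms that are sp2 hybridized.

2

C1: sp3
C2: sp
C3: sp
C4: sp2 ✓
C5: sp2 ✓
C6: sp3
C7: sp3
C8: sp3
C4, C5 → 2 sp2 carbons.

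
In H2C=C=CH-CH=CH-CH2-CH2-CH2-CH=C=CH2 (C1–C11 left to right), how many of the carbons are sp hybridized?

C1: sp2
C2: sp ✓
C3: sp2
C4: sp2
C5: sp2
C6: sp3
C7: sp3
C8: sp3
C9: sp2
C10: sp ✓
C11: sp2
C2, C10 → 2 sp carbons.

2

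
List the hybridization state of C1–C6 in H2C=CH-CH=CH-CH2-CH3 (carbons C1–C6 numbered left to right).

C1 sp2, C2 sp2, C3 sp2, C4 sp2, C5 sp3, C6 sp3

C1 (3 σ bonds, plus one π bond) has steric number 3: sp2.
C2 — 3 σ bonds, plus one π bond. Steric number 3, so sp2.
C3 is sp2: 3 σ bonds, plus one π bond, 3 electron-density regions.
C4: 3 σ bonds, plus one π bond; 3 regions of electron density → sp2.
C5: 4 σ bonds; 4 regions of electron density → sp3.
C6 carries 4 σ bonds, giving a steric number of 4, so it is sp3.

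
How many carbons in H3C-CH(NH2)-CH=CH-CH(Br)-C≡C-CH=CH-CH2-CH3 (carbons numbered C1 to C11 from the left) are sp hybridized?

2

C1: sp3
C2: sp3
C3: sp2
C4: sp2
C5: sp3
C6: sp ✓
C7: sp ✓
C8: sp2
C9: sp2
C10: sp3
C11: sp3
C6, C7 → 2 sp carbons.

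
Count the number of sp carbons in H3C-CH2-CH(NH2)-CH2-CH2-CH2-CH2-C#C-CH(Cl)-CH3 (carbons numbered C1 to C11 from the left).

2

C1: sp3
C2: sp3
C3: sp3
C4: sp3
C5: sp3
C6: sp3
C7: sp3
C8: sp ✓
C9: sp ✓
C10: sp3
C11: sp3
C8, C9 → 2 sp carbons.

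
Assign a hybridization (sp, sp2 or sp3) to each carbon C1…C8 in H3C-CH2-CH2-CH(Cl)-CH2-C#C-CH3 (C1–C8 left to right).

C1 sp3, C2 sp3, C3 sp3, C4 sp3, C5 sp3, C6 sp, C7 sp, C8 sp3

C1: 4 σ bonds — 4 electron domains, sp3.
C2: 4 σ bonds; 4 regions of electron density → sp3.
C3: 4 σ bonds; 4 regions of electron density → sp3.
C4: 4 σ bonds; 4 regions of electron density → sp3.
C5 carries 4 σ bonds, giving a steric number of 4, so it is sp3.
C6 carries 2 σ bonds, plus two π bonds, giving a steric number of 2, so it is sp.
C7 is sp: 2 σ bonds, plus two π bonds, 2 electron-density regions.
C8 (4 σ bonds) has steric number 4: sp3.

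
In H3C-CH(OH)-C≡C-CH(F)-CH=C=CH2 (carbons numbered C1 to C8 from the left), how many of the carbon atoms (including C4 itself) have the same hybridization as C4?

3

C4 is sp (two π bonds).
C1: sp3
C2: sp3
C3: sp ✓
C4: sp ✓
C5: sp3
C6: sp2
C7: sp ✓
C8: sp2
3 carbons are sp.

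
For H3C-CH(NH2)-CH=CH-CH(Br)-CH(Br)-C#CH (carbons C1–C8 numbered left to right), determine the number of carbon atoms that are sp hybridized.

C1: sp3
C2: sp3
C3: sp2
C4: sp2
C5: sp3
C6: sp3
C7: sp ✓
C8: sp ✓
C7, C8 → 2 sp carbons.

2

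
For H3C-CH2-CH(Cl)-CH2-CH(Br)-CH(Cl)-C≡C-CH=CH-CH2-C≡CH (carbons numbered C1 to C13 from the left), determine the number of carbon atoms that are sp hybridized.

4

C1: sp3
C2: sp3
C3: sp3
C4: sp3
C5: sp3
C6: sp3
C7: sp ✓
C8: sp ✓
C9: sp2
C10: sp2
C11: sp3
C12: sp ✓
C13: sp ✓
C7, C8, C12, C13 → 4 sp carbons.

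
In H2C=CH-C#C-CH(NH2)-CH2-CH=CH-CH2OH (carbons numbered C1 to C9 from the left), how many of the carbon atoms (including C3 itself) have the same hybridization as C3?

2

C3 is sp (two π bonds).
C1: sp2
C2: sp2
C3: sp ✓
C4: sp ✓
C5: sp3
C6: sp3
C7: sp2
C8: sp2
C9: sp3
2 carbons are sp.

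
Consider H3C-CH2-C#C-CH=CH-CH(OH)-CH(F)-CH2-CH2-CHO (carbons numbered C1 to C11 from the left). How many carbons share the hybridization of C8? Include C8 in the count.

C8 is sp3 (only σ bonds).
C1: sp3 ✓
C2: sp3 ✓
C3: sp
C4: sp
C5: sp2
C6: sp2
C7: sp3 ✓
C8: sp3 ✓
C9: sp3 ✓
C10: sp3 ✓
C11: sp2
6 carbons are sp3.

6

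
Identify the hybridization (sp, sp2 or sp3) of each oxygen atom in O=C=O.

One σ bond + two lone pairs = steric number 3 → sp2.

sp2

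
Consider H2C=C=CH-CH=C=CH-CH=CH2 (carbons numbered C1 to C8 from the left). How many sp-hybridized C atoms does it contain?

C1: sp2
C2: sp ✓
C3: sp2
C4: sp2
C5: sp ✓
C6: sp2
C7: sp2
C8: sp2
C2, C5 → 2 sp carbons.

2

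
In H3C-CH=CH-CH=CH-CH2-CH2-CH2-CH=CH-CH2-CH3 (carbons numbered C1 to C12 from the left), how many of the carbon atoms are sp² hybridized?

6

C1: sp3
C2: sp2 ✓
C3: sp2 ✓
C4: sp2 ✓
C5: sp2 ✓
C6: sp3
C7: sp3
C8: sp3
C9: sp2 ✓
C10: sp2 ✓
C11: sp3
C12: sp3
C2, C3, C4, C5, C9, C10 → 6 sp2 carbons.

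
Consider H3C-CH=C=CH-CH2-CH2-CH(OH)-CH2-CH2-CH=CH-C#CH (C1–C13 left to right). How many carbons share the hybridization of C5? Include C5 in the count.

C5 is sp3 (only σ bonds).
C1: sp3 ✓
C2: sp2
C3: sp
C4: sp2
C5: sp3 ✓
C6: sp3 ✓
C7: sp3 ✓
C8: sp3 ✓
C9: sp3 ✓
C10: sp2
C11: sp2
C12: sp
C13: sp
6 carbons are sp3.

6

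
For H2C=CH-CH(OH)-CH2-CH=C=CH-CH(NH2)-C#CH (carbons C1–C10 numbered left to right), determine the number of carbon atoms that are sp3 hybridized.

3

C1: sp2
C2: sp2
C3: sp3 ✓
C4: sp3 ✓
C5: sp2
C6: sp
C7: sp2
C8: sp3 ✓
C9: sp
C10: sp
C3, C4, C8 → 3 sp3 carbons.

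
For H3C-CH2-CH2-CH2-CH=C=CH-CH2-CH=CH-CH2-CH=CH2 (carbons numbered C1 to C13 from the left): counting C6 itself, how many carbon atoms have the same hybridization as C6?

C6 is sp (two π bonds).
C1: sp3
C2: sp3
C3: sp3
C4: sp3
C5: sp2
C6: sp ✓
C7: sp2
C8: sp3
C9: sp2
C10: sp2
C11: sp3
C12: sp2
C13: sp2
1 carbon is sp.

1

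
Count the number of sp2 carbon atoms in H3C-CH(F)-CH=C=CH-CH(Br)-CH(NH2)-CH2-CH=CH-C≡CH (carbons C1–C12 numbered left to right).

4

C1: sp3
C2: sp3
C3: sp2 ✓
C4: sp
C5: sp2 ✓
C6: sp3
C7: sp3
C8: sp3
C9: sp2 ✓
C10: sp2 ✓
C11: sp
C12: sp
C3, C5, C9, C10 → 4 sp2 carbons.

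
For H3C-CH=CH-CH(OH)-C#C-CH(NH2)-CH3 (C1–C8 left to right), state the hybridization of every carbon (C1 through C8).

C1 sp3, C2 sp2, C3 sp2, C4 sp3, C5 sp, C6 sp, C7 sp3, C8 sp3

C1 (4 σ bonds) has steric number 4: sp3.
C2 carries 3 σ bonds, plus one π bond, giving a steric number of 3, so it is sp2.
C3 — 3 σ bonds, plus one π bond. Steric number 3, so sp2.
C4 — 4 σ bonds. Steric number 4, so sp3.
C5: 2 σ bonds, plus two π bonds — 2 electron domains, sp.
C6 (2 σ bonds, plus two π bonds) has steric number 2: sp.
C7 carries 4 σ bonds, giving a steric number of 4, so it is sp3.
C8: 4 σ bonds; 4 regions of electron density → sp3.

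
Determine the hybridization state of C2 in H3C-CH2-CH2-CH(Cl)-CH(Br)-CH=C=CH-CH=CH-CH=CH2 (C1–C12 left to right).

C2: 4 σ bonds — 4 electron domains, sp3.

sp³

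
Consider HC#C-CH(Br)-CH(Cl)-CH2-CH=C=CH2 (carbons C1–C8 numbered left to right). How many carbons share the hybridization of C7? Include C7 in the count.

3

C7 is sp (two π bonds).
C1: sp ✓
C2: sp ✓
C3: sp3
C4: sp3
C5: sp3
C6: sp2
C7: sp ✓
C8: sp2
3 carbons are sp.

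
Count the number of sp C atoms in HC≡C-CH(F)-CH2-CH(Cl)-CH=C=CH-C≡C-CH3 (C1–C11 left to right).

C1: sp ✓
C2: sp ✓
C3: sp3
C4: sp3
C5: sp3
C6: sp2
C7: sp ✓
C8: sp2
C9: sp ✓
C10: sp ✓
C11: sp3
C1, C2, C7, C9, C10 → 5 sp carbons.

5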